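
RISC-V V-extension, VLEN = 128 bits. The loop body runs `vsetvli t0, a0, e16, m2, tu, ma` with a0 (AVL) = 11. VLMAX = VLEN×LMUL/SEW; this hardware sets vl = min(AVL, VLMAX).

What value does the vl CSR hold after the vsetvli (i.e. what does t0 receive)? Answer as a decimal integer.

vl = 11

lanes per group: 128·2/16 = 16
vl ← min(11, 16) = 11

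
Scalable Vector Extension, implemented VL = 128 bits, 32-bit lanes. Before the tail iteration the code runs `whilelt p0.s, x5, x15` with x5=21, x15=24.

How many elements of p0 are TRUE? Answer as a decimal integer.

vl = 3

128-bit reg / 32-bit elem → 4 lanes
whilelt: lane j active iff 21+j < 24 → j < 3 → 3 active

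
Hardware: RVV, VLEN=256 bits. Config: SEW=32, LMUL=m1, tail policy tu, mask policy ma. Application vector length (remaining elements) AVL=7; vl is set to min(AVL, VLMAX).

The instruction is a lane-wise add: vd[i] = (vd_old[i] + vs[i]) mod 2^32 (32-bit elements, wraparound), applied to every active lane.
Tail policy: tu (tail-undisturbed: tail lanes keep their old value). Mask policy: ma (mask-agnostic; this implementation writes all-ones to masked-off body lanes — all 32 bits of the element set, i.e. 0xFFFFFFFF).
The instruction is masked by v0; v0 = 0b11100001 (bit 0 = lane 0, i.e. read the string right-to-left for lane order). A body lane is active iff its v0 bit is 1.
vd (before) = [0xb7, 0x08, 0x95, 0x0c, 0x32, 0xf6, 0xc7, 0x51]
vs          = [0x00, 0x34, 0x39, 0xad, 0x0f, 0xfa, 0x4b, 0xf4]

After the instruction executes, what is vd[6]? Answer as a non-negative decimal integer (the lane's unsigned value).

VLMAX = (256 × 1) / 32 = 8 lanes
AVL=7 ≤ VLMAX=8, so vl = 7
vd[0] add(0xb7,0x00) -> 0xb7
vd[1] mask-off/ones -> 0xffffffff
vd[2] mask-off/ones -> 0xffffffff
vd[3] mask-off/ones -> 0xffffffff
vd[4] mask-off/ones -> 0xffffffff
vd[5] add(0xf6,0xfa) -> 0x1f0
vd[6] add(0xc7,0x4b) -> 0x112
vd[7] tail/keep -> 0x51

vd[6] = 274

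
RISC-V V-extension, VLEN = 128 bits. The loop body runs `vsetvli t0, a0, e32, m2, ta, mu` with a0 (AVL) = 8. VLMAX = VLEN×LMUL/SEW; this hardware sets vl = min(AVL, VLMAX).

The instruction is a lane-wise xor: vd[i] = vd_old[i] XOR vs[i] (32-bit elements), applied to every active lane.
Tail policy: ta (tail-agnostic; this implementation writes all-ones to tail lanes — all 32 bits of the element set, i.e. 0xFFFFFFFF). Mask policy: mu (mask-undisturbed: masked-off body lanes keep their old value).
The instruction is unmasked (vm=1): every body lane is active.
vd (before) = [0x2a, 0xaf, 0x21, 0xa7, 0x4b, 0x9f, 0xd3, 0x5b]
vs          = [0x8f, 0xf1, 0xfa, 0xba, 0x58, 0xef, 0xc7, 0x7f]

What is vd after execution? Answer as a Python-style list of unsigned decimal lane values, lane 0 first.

vd = [165, 94, 219, 29, 19, 112, 20, 36]

VLMAX = (128 × 2) / 32 = 8 lanes
vl ← min(8, 8) = 8
[0] xor(0x2a,0x8f) = 0xa5
[1] xor(0xaf,0xf1) = 0x5e
[2] xor(0x21,0xfa) = 0xdb
[3] xor(0xa7,0xba) = 0x1d
[4] xor(0x4b,0x58) = 0x13
[5] xor(0x9f,0xef) = 0x70
[6] xor(0xd3,0xc7) = 0x14
[7] xor(0x5b,0x7f) = 0x24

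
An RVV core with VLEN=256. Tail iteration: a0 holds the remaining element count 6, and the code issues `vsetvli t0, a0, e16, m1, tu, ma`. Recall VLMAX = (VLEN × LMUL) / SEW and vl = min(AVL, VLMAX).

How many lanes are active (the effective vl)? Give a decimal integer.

vl = 6

VLMAX = (256 × 1) / 16 = 16 lanes
vl = min(AVL, VLMAX) = min(6, 16) = 6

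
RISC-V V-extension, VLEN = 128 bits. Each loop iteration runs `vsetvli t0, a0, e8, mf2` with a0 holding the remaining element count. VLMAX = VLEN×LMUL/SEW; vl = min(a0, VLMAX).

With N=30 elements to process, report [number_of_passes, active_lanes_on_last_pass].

VLMAX = (128 × 1/2) / 8 = 8 lanes
iterations = ceil(30/8) = 4; final-pass vl = 6

[iterations, last_vl] = [4, 6]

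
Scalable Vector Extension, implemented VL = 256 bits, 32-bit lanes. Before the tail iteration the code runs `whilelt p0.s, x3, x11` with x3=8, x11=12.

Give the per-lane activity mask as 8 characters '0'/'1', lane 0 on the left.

256-bit reg / 32-bit elem → 8 lanes
whilelt: lane j active iff 8+j < 12 → j < 4 → 4 active
bits (lane 0 leftmost): 11110000

predicate = 11110000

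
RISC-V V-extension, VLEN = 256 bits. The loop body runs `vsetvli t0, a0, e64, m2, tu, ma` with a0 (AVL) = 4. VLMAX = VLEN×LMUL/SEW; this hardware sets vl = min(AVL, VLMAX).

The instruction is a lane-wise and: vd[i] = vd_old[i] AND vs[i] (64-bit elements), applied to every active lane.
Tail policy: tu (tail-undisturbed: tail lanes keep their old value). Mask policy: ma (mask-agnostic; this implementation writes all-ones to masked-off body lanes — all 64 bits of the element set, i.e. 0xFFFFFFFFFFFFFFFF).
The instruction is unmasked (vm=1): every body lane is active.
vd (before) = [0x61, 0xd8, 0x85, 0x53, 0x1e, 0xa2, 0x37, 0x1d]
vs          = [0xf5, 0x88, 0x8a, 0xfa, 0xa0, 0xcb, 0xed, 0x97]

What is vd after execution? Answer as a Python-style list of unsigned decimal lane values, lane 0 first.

lanes per group: 256·2/64 = 8
vl = min(AVL, VLMAX) = min(4, 8) = 4
vd[0] and(0x61,0xf5) -> 0x61
vd[1] and(0xd8,0x88) -> 0x88
vd[2] and(0x85,0x8a) -> 0x80
vd[3] and(0x53,0xfa) -> 0x52
vd[4] tail/keep -> 0x1e
vd[5] tail/keep -> 0xa2
vd[6] tail/keep -> 0x37
vd[7] tail/keep -> 0x1d

vd = [97, 136, 128, 82, 30, 162, 55, 29]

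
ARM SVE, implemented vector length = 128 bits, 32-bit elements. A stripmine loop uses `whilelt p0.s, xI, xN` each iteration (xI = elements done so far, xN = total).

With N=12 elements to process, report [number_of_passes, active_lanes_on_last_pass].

128-bit reg / 32-bit elem → 4 lanes
N=12: ⌈12/4⌉ = 3 iters; last vl = 12 − 2×4 = 4

[iterations, last_vl] = [3, 4]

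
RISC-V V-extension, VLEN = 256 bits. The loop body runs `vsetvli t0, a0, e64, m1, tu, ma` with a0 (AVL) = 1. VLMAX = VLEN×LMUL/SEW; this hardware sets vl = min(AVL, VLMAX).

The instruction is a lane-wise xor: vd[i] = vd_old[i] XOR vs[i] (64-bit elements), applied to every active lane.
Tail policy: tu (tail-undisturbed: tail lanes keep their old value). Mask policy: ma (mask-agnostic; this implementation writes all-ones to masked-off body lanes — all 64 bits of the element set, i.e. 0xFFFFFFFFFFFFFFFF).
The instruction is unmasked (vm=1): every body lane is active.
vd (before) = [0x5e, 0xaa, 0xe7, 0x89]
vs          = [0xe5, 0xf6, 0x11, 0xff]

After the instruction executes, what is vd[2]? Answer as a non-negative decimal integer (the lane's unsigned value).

VLMAX = (256 × 1) / 64 = 4 lanes
vl = min(AVL, VLMAX) = min(1, 4) = 1
lane  0: xor(0x5e,0xe5) ⇒ 0xbb
lane  1: tail/keep ⇒ 0xaa
lane  2: tail/keep ⇒ 0xe7
lane  3: tail/keep ⇒ 0x89

vd[2] = 231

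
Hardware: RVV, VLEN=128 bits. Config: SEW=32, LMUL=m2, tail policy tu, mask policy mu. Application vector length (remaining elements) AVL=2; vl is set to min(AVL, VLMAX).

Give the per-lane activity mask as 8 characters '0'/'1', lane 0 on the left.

VLMAX = VLEN×LMUL/SEW = 128×2/32 = 8
AVL=2 ≤ VLMAX=8, so vl = 2
bits (lane 0 leftmost): 11000000

predicate = 11000000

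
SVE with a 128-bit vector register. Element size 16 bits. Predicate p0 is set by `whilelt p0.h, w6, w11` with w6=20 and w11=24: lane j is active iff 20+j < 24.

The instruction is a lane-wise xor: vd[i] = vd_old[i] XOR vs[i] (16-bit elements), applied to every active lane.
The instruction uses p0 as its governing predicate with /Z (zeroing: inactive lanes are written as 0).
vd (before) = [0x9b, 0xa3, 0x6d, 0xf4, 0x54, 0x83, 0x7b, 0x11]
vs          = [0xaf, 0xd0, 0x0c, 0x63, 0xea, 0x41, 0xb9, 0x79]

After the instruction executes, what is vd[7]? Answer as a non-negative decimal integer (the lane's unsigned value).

vd[7] = 0

128-bit reg / 16-bit elem → 8 lanes
whilelt: lane j active iff 20+j < 24 → j < 4 → 4 active
[0] xor(0x9b,0xaf) = 0x34
[1] xor(0xa3,0xd0) = 0x73
[2] xor(0x6d,0x0c) = 0x61
[3] xor(0xf4,0x63) = 0x97
[4] tail/zero = 0x00
[5] tail/zero = 0x00
[6] tail/zero = 0x00
[7] tail/zero = 0x00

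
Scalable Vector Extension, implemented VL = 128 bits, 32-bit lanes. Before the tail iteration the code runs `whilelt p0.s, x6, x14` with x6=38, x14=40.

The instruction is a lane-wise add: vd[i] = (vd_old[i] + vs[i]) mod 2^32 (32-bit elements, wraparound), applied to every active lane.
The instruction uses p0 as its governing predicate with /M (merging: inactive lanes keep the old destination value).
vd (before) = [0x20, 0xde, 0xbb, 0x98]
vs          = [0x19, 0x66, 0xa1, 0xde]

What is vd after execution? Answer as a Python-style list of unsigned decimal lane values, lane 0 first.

register lanes = 128/32 = 4
whilelt: lane j active iff 38+j < 40 → j < 2 → 2 active
  i=0: add(0x20,0x19) → 57
  i=1: add(0xde,0x66) → 324
  i=2: tail/keep → 187
  i=3: tail/keep → 152

vd = [57, 324, 187, 152]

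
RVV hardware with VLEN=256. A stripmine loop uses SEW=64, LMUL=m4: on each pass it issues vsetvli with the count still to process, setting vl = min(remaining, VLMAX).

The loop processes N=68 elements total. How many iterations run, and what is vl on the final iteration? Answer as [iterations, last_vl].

[iterations, last_vl] = [5, 4]

lanes per group: 256·4/64 = 16
N=68: ⌈68/16⌉ = 5 iters; last vl = 68 − 4×16 = 4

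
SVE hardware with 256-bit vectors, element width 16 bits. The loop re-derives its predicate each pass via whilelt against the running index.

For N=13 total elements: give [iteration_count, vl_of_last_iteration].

256-bit reg / 16-bit elem → 16 lanes
iterations = ceil(13/16) = 1; final-pass vl = 13

[iterations, last_vl] = [1, 13]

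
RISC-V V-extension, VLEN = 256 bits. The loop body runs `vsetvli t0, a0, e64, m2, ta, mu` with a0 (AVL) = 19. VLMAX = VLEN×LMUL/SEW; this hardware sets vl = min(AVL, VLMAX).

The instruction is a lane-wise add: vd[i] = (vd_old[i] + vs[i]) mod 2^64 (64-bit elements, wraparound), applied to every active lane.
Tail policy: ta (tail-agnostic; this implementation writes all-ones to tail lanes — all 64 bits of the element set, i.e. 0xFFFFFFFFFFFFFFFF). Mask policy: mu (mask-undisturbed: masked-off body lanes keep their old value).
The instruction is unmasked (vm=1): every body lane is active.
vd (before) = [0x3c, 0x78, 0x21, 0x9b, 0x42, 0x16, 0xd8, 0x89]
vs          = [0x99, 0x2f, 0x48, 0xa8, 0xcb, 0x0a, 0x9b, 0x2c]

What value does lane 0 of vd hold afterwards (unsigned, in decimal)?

vd[0] = 213

lanes per group: 256·2/64 = 8
vl = min(AVL, VLMAX) = min(19, 8) = 8
lane  0: add(0x3c,0x99) ⇒ 0xd5
lane  1: add(0x78,0x2f) ⇒ 0xa7
lane  2: add(0x21,0x48) ⇒ 0x69
lane  3: add(0x9b,0xa8) ⇒ 0x143
lane  4: add(0x42,0xcb) ⇒ 0x10d
lane  5: add(0x16,0x0a) ⇒ 0x20
lane  6: add(0xd8,0x9b) ⇒ 0x173
lane  7: add(0x89,0x2c) ⇒ 0xb5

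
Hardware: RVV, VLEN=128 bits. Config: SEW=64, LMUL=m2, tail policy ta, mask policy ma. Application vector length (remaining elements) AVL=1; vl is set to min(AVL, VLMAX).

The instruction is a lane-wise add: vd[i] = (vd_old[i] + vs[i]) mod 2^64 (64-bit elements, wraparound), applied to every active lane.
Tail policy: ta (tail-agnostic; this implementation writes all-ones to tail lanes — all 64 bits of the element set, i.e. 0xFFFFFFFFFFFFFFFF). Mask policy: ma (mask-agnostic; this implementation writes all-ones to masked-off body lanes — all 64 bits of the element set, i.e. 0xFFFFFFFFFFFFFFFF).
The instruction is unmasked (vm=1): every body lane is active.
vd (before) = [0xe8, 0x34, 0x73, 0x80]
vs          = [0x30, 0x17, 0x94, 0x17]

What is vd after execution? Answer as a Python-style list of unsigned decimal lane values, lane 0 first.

VLMAX = VLEN×LMUL/SEW = 128×2/64 = 4
AVL=1 ≤ VLMAX=4, so vl = 1
[0] add(0xe8,0x30) = 0x118
[1] tail/ones = 0xffffffffffffffff
[2] tail/ones = 0xffffffffffffffff
[3] tail/ones = 0xffffffffffffffff

vd = [280, 18446744073709551615, 18446744073709551615, 18446744073709551615]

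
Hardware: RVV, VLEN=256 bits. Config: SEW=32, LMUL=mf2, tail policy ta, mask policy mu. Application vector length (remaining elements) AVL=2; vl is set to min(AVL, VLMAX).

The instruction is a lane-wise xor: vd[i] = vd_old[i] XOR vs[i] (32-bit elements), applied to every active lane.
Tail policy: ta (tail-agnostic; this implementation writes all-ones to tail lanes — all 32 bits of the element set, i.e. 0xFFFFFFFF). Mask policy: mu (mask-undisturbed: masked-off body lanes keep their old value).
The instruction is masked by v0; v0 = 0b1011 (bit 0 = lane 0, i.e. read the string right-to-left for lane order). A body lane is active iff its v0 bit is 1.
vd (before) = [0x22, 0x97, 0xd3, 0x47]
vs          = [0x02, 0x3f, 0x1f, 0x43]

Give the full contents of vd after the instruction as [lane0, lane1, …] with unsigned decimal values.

vd = [32, 168, 4294967295, 4294967295]

lanes per group: 256·1/2/32 = 4
AVL=2 ≤ VLMAX=4, so vl = 2
vd[0] xor(0x22,0x02) -> 0x20
vd[1] xor(0x97,0x3f) -> 0xa8
vd[2] tail/ones -> 0xffffffff
vd[3] tail/ones -> 0xffffffff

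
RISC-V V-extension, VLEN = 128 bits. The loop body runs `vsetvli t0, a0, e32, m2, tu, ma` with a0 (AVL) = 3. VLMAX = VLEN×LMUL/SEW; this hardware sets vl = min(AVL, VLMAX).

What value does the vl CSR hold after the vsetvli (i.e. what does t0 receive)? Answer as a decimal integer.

vl = 3

VLMAX = VLEN×LMUL/SEW = 128×2/32 = 8
AVL=3 ≤ VLMAX=8, so vl = 3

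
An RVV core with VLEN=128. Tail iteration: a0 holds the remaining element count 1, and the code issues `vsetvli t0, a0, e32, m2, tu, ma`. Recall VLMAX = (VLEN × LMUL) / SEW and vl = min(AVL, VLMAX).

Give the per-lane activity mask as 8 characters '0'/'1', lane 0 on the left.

predicate = 10000000

VLMAX = (128 × 2) / 32 = 8 lanes
AVL=1 ≤ VLMAX=8, so vl = 1
bits (lane 0 leftmost): 10000000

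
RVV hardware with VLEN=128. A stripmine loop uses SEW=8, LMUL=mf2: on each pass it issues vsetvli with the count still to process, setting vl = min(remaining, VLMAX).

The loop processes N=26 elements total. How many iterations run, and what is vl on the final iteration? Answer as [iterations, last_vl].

VLMAX = VLEN×LMUL/SEW = 128×1/2/8 = 8
iterations = ceil(26/8) = 4; final-pass vl = 2

[iterations, last_vl] = [4, 2]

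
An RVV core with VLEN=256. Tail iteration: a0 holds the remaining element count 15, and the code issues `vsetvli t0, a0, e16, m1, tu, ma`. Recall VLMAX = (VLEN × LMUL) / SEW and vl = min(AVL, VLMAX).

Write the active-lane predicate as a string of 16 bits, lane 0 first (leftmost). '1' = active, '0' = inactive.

predicate = 1111111111111110

lanes per group: 256·1/16 = 16
vl = min(AVL, VLMAX) = min(15, 16) = 15
bits (lane 0 leftmost): 1111111111111110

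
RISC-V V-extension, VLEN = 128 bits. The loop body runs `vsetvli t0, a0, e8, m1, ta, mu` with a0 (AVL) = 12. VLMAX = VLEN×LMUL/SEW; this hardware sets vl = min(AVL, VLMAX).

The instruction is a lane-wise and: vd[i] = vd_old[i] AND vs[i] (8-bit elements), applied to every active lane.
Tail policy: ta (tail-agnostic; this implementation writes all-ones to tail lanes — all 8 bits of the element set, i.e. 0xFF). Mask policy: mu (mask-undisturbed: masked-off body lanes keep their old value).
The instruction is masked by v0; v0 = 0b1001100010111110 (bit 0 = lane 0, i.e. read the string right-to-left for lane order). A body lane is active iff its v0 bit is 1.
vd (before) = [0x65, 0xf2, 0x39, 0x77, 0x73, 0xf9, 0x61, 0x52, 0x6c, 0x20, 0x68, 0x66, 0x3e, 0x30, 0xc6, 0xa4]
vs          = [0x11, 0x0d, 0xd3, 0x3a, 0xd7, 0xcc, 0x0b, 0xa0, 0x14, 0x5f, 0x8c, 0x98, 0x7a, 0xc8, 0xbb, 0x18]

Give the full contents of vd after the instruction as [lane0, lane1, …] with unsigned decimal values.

vd = [101, 0, 17, 50, 83, 200, 97, 0, 108, 32, 104, 0, 255, 255, 255, 255]

VLMAX = VLEN×LMUL/SEW = 128×1/8 = 16
vl = min(AVL, VLMAX) = min(12, 16) = 12
[0] mask-off/keep = 0x65
[1] and(0xf2,0x0d) = 0x00
[2] and(0x39,0xd3) = 0x11
[3] and(0x77,0x3a) = 0x32
[4] and(0x73,0xd7) = 0x53
[5] and(0xf9,0xcc) = 0xc8
[6] mask-off/keep = 0x61
[7] and(0x52,0xa0) = 0x00
[8] mask-off/keep = 0x6c
[9] mask-off/keep = 0x20
[10] mask-off/keep = 0x68
[11] and(0x66,0x98) = 0x00
[12] tail/ones = 0xff
[13] tail/ones = 0xff
[14] tail/ones = 0xff
[15] tail/ones = 0xff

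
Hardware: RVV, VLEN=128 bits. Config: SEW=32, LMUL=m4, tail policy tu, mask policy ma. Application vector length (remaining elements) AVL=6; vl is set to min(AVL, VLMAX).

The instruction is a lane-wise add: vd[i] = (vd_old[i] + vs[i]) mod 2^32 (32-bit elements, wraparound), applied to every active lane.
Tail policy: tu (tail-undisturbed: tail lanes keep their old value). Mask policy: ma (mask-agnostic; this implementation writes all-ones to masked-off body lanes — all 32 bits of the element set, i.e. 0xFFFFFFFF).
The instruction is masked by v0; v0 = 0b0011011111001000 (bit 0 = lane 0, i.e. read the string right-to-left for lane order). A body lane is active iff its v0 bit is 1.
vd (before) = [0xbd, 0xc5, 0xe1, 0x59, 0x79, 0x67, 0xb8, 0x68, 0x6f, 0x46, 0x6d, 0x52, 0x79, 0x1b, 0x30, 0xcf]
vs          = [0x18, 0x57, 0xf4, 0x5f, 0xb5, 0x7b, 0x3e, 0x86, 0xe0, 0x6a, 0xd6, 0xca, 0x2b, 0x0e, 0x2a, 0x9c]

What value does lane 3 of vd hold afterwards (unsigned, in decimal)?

VLMAX = VLEN×LMUL/SEW = 128×4/32 = 16
AVL=6 ≤ VLMAX=16, so vl = 6
lane  0: mask-off/ones ⇒ 0xffffffff
lane  1: mask-off/ones ⇒ 0xffffffff
lane  2: mask-off/ones ⇒ 0xffffffff
lane  3: add(0x59,0x5f) ⇒ 0xb8
lane  4: mask-off/ones ⇒ 0xffffffff
lane  5: mask-off/ones ⇒ 0xffffffff
lane  6: tail/keep ⇒ 0xb8
lane  7: tail/keep ⇒ 0x68
lane  8: tail/keep ⇒ 0x6f
lane  9: tail/keep ⇒ 0x46
lane 10: tail/keep ⇒ 0x6d
lane 11: tail/keep ⇒ 0x52
lane 12: tail/keep ⇒ 0x79
lane 13: tail/keep ⇒ 0x1b
lane 14: tail/keep ⇒ 0x30
lane 15: tail/keep ⇒ 0xcf

vd[3] = 184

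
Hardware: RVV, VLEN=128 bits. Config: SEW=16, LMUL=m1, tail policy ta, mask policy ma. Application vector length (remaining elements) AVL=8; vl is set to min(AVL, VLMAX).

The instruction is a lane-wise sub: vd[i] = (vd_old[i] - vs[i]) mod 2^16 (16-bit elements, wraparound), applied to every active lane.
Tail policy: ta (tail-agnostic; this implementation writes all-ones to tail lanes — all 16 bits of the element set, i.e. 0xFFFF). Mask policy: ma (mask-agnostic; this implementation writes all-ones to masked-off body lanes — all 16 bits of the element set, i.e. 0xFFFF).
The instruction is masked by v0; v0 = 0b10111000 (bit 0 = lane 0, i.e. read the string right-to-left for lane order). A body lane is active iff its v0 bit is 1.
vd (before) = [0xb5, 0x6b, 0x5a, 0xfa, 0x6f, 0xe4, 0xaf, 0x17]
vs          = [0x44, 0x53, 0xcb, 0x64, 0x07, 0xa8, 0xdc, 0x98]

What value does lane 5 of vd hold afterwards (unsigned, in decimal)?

vd[5] = 60

VLMAX = (128 × 1) / 16 = 8 lanes
vl ← min(8, 8) = 8
  i=0: mask-off/ones → 65535
  i=1: mask-off/ones → 65535
  i=2: mask-off/ones → 65535
  i=3: sub(0xfa,0x64) → 150
  i=4: sub(0x6f,0x07) → 104
  i=5: sub(0xe4,0xa8) → 60
  i=6: mask-off/ones → 65535
  i=7: sub(0x17,0x98) → 65407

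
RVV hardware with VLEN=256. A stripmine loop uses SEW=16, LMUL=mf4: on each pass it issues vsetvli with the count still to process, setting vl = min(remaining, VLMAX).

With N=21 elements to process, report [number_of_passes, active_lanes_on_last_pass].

VLMAX = (256 × 1/4) / 16 = 4 lanes
21 elements at 4/iter → 6 passes, remainder 1 on the last

[iterations, last_vl] = [6, 1]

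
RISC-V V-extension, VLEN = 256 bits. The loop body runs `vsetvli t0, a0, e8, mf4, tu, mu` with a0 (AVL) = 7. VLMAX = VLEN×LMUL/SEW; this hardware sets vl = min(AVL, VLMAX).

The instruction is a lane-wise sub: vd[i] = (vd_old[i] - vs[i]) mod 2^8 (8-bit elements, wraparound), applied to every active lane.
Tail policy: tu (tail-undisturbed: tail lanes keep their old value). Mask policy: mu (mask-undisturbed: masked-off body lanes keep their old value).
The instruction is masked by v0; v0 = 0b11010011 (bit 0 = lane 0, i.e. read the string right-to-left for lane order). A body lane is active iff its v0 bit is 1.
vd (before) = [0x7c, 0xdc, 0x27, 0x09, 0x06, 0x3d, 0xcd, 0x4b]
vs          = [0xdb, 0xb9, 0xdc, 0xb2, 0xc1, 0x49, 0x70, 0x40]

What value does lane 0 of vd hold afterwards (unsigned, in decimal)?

vd[0] = 161

lanes per group: 256·1/4/8 = 8
AVL=7 ≤ VLMAX=8, so vl = 7
  i=0: sub(0x7c,0xdb) → 161
  i=1: sub(0xdc,0xb9) → 35
  i=2: mask-off/keep → 39
  i=3: mask-off/keep → 9
  i=4: sub(0x06,0xc1) → 69
  i=5: mask-off/keep → 61
  i=6: sub(0xcd,0x70) → 93
  i=7: tail/keep → 75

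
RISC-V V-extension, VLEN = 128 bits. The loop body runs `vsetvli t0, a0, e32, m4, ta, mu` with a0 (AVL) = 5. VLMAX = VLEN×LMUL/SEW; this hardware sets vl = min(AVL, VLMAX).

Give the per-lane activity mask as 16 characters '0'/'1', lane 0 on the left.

predicate = 1111100000000000

VLMAX = (128 × 4) / 32 = 16 lanes
AVL=5 ≤ VLMAX=16, so vl = 5
bits (lane 0 leftmost): 1111100000000000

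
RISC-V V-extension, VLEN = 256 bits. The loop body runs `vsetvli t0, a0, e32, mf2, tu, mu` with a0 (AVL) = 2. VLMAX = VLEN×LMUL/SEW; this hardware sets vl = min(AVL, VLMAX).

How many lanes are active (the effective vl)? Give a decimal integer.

vl = 2

lanes per group: 256·1/2/32 = 4
vl ← min(2, 4) = 2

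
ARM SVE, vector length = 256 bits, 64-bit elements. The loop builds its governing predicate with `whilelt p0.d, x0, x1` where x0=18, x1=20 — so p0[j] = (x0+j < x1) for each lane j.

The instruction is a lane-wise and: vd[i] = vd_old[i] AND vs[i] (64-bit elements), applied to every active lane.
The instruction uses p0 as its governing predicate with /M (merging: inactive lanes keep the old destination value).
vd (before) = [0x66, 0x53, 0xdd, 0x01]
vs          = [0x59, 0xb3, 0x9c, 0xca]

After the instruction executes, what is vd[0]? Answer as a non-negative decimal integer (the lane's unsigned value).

vd[0] = 64

256-bit reg / 64-bit elem → 4 lanes
p0[j] = (18+j < 20); true for j=0..1 → 2 lanes set
[0] and(0x66,0x59) = 0x40
[1] and(0x53,0xb3) = 0x13
[2] tail/keep = 0xdd
[3] tail/keep = 0x01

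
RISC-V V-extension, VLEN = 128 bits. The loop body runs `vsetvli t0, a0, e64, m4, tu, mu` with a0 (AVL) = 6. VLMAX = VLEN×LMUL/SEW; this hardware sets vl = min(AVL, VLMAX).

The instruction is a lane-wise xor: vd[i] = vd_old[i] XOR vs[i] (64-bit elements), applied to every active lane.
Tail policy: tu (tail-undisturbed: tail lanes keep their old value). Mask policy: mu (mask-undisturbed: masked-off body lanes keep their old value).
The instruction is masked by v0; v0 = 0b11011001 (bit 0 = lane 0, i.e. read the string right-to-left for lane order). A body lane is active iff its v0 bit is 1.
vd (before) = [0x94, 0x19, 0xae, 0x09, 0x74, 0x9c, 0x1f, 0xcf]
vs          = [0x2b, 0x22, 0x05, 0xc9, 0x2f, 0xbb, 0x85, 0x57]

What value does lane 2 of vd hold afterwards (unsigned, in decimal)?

vd[2] = 174

VLMAX = (128 × 4) / 64 = 8 lanes
AVL=6 ≤ VLMAX=8, so vl = 6
vd[0] xor(0x94,0x2b) -> 0xbf
vd[1] mask-off/keep -> 0x19
vd[2] mask-off/keep -> 0xae
vd[3] xor(0x09,0xc9) -> 0xc0
vd[4] xor(0x74,0x2f) -> 0x5b
vd[5] mask-off/keep -> 0x9c
vd[6] tail/keep -> 0x1f
vd[7] tail/keep -> 0xcf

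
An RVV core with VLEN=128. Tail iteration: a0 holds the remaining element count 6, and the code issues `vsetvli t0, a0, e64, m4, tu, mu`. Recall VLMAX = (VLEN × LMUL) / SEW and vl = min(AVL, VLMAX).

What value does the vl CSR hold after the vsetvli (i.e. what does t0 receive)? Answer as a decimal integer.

lanes per group: 128·4/64 = 8
vl = min(AVL, VLMAX) = min(6, 8) = 6

vl = 6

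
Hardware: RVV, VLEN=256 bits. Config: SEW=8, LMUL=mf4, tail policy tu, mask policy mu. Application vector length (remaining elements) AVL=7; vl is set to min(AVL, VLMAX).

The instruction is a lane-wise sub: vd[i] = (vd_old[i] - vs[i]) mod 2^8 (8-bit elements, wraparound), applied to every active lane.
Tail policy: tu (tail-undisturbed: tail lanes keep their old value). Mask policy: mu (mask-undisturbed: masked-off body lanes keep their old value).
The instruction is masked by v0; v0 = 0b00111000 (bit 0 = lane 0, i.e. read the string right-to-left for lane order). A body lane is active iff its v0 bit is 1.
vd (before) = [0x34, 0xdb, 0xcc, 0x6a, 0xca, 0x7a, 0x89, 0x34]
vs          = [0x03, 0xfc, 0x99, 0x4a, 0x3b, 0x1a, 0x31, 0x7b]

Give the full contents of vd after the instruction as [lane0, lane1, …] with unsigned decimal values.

vd = [52, 219, 204, 32, 143, 96, 137, 52]

VLMAX = VLEN×LMUL/SEW = 256×1/4/8 = 8
vl ← min(7, 8) = 7
lane  0: mask-off/keep ⇒ 0x34
lane  1: mask-off/keep ⇒ 0xdb
lane  2: mask-off/keep ⇒ 0xcc
lane  3: sub(0x6a,0x4a) ⇒ 0x20
lane  4: sub(0xca,0x3b) ⇒ 0x8f
lane  5: sub(0x7a,0x1a) ⇒ 0x60
lane  6: mask-off/keep ⇒ 0x89
lane  7: tail/keep ⇒ 0x34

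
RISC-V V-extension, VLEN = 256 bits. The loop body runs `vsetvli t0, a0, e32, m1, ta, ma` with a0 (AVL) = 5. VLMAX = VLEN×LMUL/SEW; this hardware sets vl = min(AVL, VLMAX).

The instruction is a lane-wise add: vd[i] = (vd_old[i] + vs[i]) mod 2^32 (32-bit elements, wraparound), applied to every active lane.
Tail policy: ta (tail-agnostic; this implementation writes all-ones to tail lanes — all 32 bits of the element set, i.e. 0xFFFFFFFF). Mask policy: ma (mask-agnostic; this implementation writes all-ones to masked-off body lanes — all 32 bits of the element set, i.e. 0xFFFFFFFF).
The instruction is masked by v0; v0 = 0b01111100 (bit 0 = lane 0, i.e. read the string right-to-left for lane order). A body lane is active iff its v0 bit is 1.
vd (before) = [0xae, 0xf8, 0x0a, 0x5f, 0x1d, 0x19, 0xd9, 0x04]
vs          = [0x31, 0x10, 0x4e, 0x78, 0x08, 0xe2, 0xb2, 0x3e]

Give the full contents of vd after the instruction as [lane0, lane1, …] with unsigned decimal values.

vd = [4294967295, 4294967295, 88, 215, 37, 4294967295, 4294967295, 4294967295]

lanes per group: 256·1/32 = 8
vl = min(AVL, VLMAX) = min(5, 8) = 5
[0] mask-off/ones = 0xffffffff
[1] mask-off/ones = 0xffffffff
[2] add(0x0a,0x4e) = 0x58
[3] add(0x5f,0x78) = 0xd7
[4] add(0x1d,0x08) = 0x25
[5] tail/ones = 0xffffffff
[6] tail/ones = 0xffffffff
[7] tail/ones = 0xffffffff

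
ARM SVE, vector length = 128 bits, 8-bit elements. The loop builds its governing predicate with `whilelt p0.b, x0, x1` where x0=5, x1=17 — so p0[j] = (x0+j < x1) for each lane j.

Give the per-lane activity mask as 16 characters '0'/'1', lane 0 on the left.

128-bit reg / 8-bit elem → 16 lanes
p0[j] = (5+j < 17); true for j=0..11 → 12 lanes set
bits (lane 0 leftmost): 1111111111110000

predicate = 1111111111110000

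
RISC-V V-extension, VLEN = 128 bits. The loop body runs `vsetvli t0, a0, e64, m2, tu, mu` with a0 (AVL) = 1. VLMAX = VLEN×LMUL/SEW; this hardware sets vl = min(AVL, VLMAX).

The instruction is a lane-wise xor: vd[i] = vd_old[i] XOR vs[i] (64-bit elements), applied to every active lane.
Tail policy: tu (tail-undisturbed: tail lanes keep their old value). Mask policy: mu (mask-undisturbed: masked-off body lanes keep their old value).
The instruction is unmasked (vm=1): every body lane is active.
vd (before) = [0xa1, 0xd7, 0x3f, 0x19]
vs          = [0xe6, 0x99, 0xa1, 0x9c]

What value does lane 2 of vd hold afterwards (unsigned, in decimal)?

vd[2] = 63

lanes per group: 128·2/64 = 4
vl ← min(1, 4) = 1
[0] xor(0xa1,0xe6) = 0x47
[1] tail/keep = 0xd7
[2] tail/keep = 0x3f
[3] tail/keep = 0x19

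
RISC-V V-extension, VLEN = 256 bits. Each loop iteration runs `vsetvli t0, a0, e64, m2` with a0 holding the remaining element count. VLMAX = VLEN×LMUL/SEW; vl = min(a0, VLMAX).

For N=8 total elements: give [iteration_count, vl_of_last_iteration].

[iterations, last_vl] = [1, 8]

VLMAX = (256 × 2) / 64 = 8 lanes
8 elements at 8/iter → 1 passes, remainder 8 on the last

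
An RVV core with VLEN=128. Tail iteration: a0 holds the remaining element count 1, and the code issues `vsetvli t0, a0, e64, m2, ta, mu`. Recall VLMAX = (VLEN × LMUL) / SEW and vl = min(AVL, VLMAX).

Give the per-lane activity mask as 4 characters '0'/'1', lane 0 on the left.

predicate = 1000

lanes per group: 128·2/64 = 4
AVL=1 ≤ VLMAX=4, so vl = 1
bits (lane 0 leftmost): 1000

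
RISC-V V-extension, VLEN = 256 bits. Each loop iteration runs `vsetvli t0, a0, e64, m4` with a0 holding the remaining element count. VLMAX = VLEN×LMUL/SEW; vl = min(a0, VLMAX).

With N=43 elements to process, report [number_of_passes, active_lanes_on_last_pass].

[iterations, last_vl] = [3, 11]

lanes per group: 256·4/64 = 16
iterations = ceil(43/16) = 3; final-pass vl = 11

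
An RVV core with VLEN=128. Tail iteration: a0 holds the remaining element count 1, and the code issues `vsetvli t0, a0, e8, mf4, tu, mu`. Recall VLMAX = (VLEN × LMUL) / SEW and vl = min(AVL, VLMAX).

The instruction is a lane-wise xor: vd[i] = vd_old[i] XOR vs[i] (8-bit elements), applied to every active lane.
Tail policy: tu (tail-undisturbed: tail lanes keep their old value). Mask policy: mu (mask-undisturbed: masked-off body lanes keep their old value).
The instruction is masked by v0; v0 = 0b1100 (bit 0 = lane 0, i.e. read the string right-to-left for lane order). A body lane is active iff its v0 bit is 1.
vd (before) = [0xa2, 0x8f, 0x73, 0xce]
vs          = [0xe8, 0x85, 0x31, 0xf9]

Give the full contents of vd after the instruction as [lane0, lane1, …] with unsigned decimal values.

VLMAX = (128 × 1/4) / 8 = 4 lanes
vl = min(AVL, VLMAX) = min(1, 4) = 1
vd[0] mask-off/keep -> 0xa2
vd[1] tail/keep -> 0x8f
vd[2] tail/keep -> 0x73
vd[3] tail/keep -> 0xce

vd = [162, 143, 115, 206]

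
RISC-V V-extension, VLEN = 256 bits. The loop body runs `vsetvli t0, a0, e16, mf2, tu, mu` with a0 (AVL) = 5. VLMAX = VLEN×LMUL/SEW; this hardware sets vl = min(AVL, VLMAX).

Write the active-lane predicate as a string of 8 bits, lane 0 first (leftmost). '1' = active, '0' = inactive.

VLMAX = VLEN×LMUL/SEW = 256×1/2/16 = 8
vl ← min(5, 8) = 5
bits (lane 0 leftmost): 11111000

predicate = 11111000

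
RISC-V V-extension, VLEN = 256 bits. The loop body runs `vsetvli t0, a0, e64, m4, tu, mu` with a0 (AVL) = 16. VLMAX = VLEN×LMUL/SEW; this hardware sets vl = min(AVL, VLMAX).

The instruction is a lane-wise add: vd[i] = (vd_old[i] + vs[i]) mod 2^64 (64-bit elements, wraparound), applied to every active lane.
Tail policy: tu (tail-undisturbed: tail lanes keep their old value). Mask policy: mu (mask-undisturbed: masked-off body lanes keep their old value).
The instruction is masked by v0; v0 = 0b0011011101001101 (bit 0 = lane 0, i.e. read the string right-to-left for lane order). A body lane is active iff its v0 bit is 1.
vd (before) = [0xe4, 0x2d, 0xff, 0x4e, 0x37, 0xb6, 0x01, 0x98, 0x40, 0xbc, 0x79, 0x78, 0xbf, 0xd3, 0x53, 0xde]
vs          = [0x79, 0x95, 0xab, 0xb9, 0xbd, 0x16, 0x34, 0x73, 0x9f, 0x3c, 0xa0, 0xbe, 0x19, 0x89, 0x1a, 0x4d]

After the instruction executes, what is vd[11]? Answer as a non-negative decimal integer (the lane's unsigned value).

VLMAX = (256 × 4) / 64 = 16 lanes
AVL=16 ≤ VLMAX=16, so vl = 16
[0] add(0xe4,0x79) = 0x15d
[1] mask-off/keep = 0x2d
[2] add(0xff,0xab) = 0x1aa
[3] add(0x4e,0xb9) = 0x107
[4] mask-off/keep = 0x37
[5] mask-off/keep = 0xb6
[6] add(0x01,0x34) = 0x35
[7] mask-off/keep = 0x98
[8] add(0x40,0x9f) = 0xdf
[9] add(0xbc,0x3c) = 0xf8
[10] add(0x79,0xa0) = 0x119
[11] mask-off/keep = 0x78
[12] add(0xbf,0x19) = 0xd8
[13] add(0xd3,0x89) = 0x15c
[14] mask-off/keep = 0x53
[15] mask-off/keep = 0xde

vd[11] = 120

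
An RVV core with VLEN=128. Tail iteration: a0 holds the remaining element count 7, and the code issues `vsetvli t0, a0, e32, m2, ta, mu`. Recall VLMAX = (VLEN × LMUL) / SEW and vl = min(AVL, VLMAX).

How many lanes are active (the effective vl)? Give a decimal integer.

vl = 7

VLMAX = (128 × 2) / 32 = 8 lanes
vl = min(AVL, VLMAX) = min(7, 8) = 7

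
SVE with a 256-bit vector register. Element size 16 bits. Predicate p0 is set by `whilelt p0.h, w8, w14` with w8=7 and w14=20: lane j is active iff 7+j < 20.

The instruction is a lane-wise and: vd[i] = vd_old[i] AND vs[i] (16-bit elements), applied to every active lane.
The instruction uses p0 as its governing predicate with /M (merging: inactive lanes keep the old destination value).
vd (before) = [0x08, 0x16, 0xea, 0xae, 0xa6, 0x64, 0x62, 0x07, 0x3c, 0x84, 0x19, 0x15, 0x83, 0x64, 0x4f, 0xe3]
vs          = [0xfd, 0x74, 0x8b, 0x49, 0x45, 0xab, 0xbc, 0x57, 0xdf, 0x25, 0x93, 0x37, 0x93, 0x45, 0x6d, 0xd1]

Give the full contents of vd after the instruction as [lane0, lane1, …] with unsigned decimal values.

vd = [8, 20, 138, 8, 4, 32, 32, 7, 28, 4, 17, 21, 131, 100, 79, 227]

lane count: 256 div 16 = 16
p0[j] = (7+j < 20); true for j=0..12 → 13 lanes set
vd[0] and(0x08,0xfd) -> 0x08
vd[1] and(0x16,0x74) -> 0x14
vd[2] and(0xea,0x8b) -> 0x8a
vd[3] and(0xae,0x49) -> 0x08
vd[4] and(0xa6,0x45) -> 0x04
vd[5] and(0x64,0xab) -> 0x20
vd[6] and(0x62,0xbc) -> 0x20
vd[7] and(0x07,0x57) -> 0x07
vd[8] and(0x3c,0xdf) -> 0x1c
vd[9] and(0x84,0x25) -> 0x04
vd[10] and(0x19,0x93) -> 0x11
vd[11] and(0x15,0x37) -> 0x15
vd[12] and(0x83,0x93) -> 0x83
vd[13] tail/keep -> 0x64
vd[14] tail/keep -> 0x4f
vd[15] tail/keep -> 0xe3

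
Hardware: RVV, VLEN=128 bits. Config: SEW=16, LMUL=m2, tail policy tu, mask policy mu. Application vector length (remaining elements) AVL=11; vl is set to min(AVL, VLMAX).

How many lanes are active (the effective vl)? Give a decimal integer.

lanes per group: 128·2/16 = 16
vl = min(AVL, VLMAX) = min(11, 16) = 11

vl = 11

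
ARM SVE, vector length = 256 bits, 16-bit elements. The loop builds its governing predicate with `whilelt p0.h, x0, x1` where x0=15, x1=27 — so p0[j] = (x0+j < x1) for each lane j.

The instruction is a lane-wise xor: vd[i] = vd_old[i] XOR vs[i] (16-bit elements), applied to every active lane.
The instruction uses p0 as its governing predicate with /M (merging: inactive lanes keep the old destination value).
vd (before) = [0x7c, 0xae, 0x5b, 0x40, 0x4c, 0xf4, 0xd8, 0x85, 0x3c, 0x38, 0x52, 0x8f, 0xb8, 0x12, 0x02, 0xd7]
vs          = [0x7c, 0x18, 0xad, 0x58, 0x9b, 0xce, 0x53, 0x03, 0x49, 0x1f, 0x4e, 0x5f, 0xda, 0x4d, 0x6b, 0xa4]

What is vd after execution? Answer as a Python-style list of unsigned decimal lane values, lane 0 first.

register lanes = 256/16 = 16
whilelt: lane j active iff 15+j < 27 → j < 12 → 12 active
vd[0] xor(0x7c,0x7c) -> 0x00
vd[1] xor(0xae,0x18) -> 0xb6
vd[2] xor(0x5b,0xad) -> 0xf6
vd[3] xor(0x40,0x58) -> 0x18
vd[4] xor(0x4c,0x9b) -> 0xd7
vd[5] xor(0xf4,0xce) -> 0x3a
vd[6] xor(0xd8,0x53) -> 0x8b
vd[7] xor(0x85,0x03) -> 0x86
vd[8] xor(0x3c,0x49) -> 0x75
vd[9] xor(0x38,0x1f) -> 0x27
vd[10] xor(0x52,0x4e) -> 0x1c
vd[11] xor(0x8f,0x5f) -> 0xd0
vd[12] tail/keep -> 0xb8
vd[13] tail/keep -> 0x12
vd[14] tail/keep -> 0x02
vd[15] tail/keep -> 0xd7

vd = [0, 182, 246, 24, 215, 58, 139, 134, 117, 39, 28, 208, 184, 18, 2, 215]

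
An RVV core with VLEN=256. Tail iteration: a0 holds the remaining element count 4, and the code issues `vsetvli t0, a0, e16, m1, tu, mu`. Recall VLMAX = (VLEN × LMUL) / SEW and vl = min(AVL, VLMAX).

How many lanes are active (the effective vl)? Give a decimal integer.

vl = 4

lanes per group: 256·1/16 = 16
AVL=4 ≤ VLMAX=16, so vl = 4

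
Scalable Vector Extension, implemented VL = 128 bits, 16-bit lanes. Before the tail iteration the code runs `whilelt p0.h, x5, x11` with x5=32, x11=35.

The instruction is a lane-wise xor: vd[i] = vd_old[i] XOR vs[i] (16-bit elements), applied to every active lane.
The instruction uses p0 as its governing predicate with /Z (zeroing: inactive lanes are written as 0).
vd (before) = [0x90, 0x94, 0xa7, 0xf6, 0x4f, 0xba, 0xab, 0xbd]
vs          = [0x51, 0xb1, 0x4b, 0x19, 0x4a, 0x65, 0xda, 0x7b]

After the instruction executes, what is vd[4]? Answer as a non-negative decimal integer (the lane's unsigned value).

128-bit reg / 16-bit elem → 8 lanes
active while 32+j < 35, i.e. j ∈ [0,3) capped at 8 ⇒ 3
[0] xor(0x90,0x51) = 0xc1
[1] xor(0x94,0xb1) = 0x25
[2] xor(0xa7,0x4b) = 0xec
[3] tail/zero = 0x00
[4] tail/zero = 0x00
[5] tail/zero = 0x00
[6] tail/zero = 0x00
[7] tail/zero = 0x00

vd[4] = 0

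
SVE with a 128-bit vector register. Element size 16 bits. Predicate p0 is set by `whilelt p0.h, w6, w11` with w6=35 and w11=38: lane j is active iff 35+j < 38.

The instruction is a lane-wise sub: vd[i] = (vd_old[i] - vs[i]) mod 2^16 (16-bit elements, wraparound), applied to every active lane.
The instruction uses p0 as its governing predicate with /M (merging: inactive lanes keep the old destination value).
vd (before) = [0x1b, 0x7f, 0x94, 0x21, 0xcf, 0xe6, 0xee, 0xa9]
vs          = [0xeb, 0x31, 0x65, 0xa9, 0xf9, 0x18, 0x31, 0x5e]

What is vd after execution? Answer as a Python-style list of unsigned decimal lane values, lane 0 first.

register lanes = 128/16 = 8
active while 35+j < 38, i.e. j ∈ [0,3) capped at 8 ⇒ 3
[0] sub(0x1b,0xeb) = 0xff30
[1] sub(0x7f,0x31) = 0x4e
[2] sub(0x94,0x65) = 0x2f
[3] tail/keep = 0x21
[4] tail/keep = 0xcf
[5] tail/keep = 0xe6
[6] tail/keep = 0xee
[7] tail/keep = 0xa9

vd = [65328, 78, 47, 33, 207, 230, 238, 169]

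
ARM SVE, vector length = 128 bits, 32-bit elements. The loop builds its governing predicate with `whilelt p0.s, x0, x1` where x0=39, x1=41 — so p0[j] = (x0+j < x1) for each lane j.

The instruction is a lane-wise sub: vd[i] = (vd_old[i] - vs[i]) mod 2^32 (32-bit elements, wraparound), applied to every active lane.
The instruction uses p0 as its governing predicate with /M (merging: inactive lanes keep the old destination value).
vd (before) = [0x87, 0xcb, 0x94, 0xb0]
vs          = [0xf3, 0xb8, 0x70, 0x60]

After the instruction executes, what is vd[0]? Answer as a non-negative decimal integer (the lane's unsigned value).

vd[0] = 4294967188

lane count: 128 div 32 = 4
p0[j] = (39+j < 41); true for j=0..1 → 2 lanes set
vd[0] sub(0x87,0xf3) -> 0xffffff94
vd[1] sub(0xcb,0xb8) -> 0x13
vd[2] tail/keep -> 0x94
vd[3] tail/keep -> 0xb0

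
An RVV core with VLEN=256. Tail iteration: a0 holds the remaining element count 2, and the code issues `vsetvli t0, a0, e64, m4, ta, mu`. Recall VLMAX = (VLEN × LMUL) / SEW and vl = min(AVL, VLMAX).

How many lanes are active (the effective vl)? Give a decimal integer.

vl = 2

VLMAX = VLEN×LMUL/SEW = 256×4/64 = 16
vl = min(AVL, VLMAX) = min(2, 16) = 2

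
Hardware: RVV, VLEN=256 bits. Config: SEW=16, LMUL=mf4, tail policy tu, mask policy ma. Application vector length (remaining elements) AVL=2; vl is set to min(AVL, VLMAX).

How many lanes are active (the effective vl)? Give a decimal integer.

vl = 2

VLMAX = (256 × 1/4) / 16 = 4 lanes
vl ← min(2, 4) = 2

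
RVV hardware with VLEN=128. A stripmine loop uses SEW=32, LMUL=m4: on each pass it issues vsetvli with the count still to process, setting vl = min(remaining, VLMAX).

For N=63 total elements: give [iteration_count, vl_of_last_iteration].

[iterations, last_vl] = [4, 15]

VLMAX = (128 × 4) / 32 = 16 lanes
63 elements at 16/iter → 4 passes, remainder 15 on the last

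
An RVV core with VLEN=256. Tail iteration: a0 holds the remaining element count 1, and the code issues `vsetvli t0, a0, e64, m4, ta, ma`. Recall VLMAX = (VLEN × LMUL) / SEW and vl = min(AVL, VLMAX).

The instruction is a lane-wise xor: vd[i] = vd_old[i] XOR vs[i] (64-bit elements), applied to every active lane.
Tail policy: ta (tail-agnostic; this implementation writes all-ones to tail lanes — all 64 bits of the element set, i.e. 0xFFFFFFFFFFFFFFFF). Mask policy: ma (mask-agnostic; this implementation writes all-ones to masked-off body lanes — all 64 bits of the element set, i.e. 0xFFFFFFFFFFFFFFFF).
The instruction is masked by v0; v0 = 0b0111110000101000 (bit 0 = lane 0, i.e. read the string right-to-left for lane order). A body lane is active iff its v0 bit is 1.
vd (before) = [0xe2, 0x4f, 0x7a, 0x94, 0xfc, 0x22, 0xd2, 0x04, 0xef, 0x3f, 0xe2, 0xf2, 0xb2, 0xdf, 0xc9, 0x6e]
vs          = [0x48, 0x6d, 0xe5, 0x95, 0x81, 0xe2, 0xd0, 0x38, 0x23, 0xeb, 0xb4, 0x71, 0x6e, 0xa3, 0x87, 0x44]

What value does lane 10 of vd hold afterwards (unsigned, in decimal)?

vd[10] = 18446744073709551615

lanes per group: 256·4/64 = 16
vl = min(AVL, VLMAX) = min(1, 16) = 1
lane  0: mask-off/ones ⇒ 0xffffffffffffffff
lane  1: tail/ones ⇒ 0xffffffffffffffff
lane  2: tail/ones ⇒ 0xffffffffffffffff
lane  3: tail/ones ⇒ 0xffffffffffffffff
lane  4: tail/ones ⇒ 0xffffffffffffffff
lane  5: tail/ones ⇒ 0xffffffffffffffff
lane  6: tail/ones ⇒ 0xffffffffffffffff
lane  7: tail/ones ⇒ 0xffffffffffffffff
lane  8: tail/ones ⇒ 0xffffffffffffffff
lane  9: tail/ones ⇒ 0xffffffffffffffff
lane 10: tail/ones ⇒ 0xffffffffffffffff
lane 11: tail/ones ⇒ 0xffffffffffffffff
lane 12: tail/ones ⇒ 0xffffffffffffffff
lane 13: tail/ones ⇒ 0xffffffffffffffff
lane 14: tail/ones ⇒ 0xffffffffffffffff
lane 15: tail/ones ⇒ 0xffffffffffffffff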